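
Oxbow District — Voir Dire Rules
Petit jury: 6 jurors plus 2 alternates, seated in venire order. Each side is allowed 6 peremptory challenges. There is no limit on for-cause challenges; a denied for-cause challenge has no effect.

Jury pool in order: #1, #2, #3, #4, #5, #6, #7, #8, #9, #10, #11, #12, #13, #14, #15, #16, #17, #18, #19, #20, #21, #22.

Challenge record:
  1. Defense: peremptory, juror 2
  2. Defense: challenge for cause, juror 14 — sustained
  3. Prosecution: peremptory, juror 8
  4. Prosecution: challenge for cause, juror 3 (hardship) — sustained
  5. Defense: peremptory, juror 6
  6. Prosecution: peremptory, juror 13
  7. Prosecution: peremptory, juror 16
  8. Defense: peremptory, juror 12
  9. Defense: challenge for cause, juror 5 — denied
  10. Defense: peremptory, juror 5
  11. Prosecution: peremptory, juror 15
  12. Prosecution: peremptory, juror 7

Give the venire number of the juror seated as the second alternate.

Removed: #2, #3, #5, #6, #7, #8, #12, #13, #14, #15, #16.
Filling seats in venire order through position 8: #1, #4, #9, #10, #11, #17, #18, #19.
So alternate 2 is #19.

19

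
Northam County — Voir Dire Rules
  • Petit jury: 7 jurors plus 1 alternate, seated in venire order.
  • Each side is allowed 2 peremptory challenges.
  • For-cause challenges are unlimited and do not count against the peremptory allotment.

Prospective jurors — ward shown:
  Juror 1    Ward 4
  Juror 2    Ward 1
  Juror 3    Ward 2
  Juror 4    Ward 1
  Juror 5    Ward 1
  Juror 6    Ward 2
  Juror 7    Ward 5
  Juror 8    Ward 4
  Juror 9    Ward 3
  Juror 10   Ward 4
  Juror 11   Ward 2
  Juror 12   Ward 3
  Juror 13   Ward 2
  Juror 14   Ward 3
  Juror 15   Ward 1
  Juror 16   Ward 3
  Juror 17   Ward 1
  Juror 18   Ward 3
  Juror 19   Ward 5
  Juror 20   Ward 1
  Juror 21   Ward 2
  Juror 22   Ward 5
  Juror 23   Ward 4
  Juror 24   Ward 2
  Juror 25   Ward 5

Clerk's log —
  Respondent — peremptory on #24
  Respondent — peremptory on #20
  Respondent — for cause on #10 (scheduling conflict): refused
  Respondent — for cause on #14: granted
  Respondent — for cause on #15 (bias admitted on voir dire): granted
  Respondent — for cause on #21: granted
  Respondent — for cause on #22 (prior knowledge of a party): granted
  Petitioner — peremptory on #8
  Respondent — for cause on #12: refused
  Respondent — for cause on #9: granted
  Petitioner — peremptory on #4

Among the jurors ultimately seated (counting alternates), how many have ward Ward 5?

Removed: #4, #8, #9, #14, #15, #20, #21, #22, #24.
Seated (8 incl. alternates): #1, #2, #3, #5, #6, #7, #10, #11.
Of those, in Ward 5: #7 → 1.

1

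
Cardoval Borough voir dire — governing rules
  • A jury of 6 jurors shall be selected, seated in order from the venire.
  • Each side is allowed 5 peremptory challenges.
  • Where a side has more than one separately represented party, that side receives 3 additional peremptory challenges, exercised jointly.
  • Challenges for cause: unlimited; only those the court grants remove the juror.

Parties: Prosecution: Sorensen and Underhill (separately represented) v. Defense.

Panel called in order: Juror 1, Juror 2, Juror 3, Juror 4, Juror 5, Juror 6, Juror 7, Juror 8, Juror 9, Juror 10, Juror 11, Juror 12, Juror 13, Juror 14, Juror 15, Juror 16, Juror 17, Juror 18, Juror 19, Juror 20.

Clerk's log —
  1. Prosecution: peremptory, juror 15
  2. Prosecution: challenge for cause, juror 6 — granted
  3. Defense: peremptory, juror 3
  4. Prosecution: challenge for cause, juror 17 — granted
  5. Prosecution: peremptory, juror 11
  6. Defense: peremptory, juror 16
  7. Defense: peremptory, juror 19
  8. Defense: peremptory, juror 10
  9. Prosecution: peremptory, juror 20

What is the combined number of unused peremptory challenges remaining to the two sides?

Prosecution allotment: 5 base + 3 multi-party = 8. Defense allotment: 5.
Prosecution peremptories used: #15, #11, #20 — 3 (for-cause on #6, #17 don't count).
Defense peremptories used: #3, #16, #19, #10 — 4.
Remaining: (8 − 3) + (5 − 4) = 6.

6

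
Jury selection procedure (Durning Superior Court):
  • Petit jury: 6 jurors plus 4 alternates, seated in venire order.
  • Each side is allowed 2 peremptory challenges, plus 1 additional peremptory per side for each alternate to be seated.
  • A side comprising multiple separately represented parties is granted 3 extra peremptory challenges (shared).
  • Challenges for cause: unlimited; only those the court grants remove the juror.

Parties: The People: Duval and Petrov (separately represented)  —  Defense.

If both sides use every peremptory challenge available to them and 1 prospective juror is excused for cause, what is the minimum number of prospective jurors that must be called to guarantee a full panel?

Seats to fill: 6 + 4 alternates = 10.
Peremptories — The People: 2 + 1×4 + 3 = 9; Defense: 2 + 1×4 = 6; total 15.
For-cause removals: 1.
Minimum venire: 10 + 15 + 1 = 26.

26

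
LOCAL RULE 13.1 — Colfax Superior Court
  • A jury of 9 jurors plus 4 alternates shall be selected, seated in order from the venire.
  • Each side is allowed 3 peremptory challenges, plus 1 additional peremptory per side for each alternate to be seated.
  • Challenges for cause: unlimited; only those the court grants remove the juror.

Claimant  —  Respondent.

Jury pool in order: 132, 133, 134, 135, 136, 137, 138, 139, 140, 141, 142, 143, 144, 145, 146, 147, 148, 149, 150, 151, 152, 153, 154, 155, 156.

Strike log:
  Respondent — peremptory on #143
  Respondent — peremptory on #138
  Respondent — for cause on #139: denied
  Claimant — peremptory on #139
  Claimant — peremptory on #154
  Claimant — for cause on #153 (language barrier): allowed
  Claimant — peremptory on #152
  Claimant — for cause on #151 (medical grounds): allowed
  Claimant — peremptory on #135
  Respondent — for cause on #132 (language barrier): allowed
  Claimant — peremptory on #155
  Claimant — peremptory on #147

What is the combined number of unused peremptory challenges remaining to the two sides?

Claimant allotment: 3 base + 1 × 4 alternates = 7. Respondent allotment: 3 base + 1 × 4 alternates = 7.
Claimant peremptories used: #139, #154, #152, #135, #155, #147 — 6 (for-cause on #153, #151 don't count).
Respondent peremptories used: #143, #138 — 2 (for-cause on #139, #132 don't count).
Remaining: (7 − 6) + (7 − 2) = 6.

6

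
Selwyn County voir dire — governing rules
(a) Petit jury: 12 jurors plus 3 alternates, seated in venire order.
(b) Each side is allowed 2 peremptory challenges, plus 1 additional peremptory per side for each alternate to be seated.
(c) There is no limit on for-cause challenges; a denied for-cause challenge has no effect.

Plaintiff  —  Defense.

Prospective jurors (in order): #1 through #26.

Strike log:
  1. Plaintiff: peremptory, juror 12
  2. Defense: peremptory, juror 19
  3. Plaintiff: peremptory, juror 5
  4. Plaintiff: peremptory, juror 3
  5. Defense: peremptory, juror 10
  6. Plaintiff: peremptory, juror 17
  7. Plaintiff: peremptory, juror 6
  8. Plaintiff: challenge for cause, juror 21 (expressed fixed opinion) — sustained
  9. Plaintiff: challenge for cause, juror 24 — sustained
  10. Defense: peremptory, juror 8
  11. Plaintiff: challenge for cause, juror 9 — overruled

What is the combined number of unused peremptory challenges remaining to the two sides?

Plaintiff allotment: 2 base + 1 × 3 alternates = 5. Defense allotment: 2 base + 1 × 3 alternates = 5.
Plaintiff peremptories used: #12, #5, #3, #17, #6 — 5 (for-cause on #21, #24, #9 don't count).
Defense peremptories used: #19, #10, #8 — 3.
Remaining: (5 − 5) + (5 − 3) = 2.

2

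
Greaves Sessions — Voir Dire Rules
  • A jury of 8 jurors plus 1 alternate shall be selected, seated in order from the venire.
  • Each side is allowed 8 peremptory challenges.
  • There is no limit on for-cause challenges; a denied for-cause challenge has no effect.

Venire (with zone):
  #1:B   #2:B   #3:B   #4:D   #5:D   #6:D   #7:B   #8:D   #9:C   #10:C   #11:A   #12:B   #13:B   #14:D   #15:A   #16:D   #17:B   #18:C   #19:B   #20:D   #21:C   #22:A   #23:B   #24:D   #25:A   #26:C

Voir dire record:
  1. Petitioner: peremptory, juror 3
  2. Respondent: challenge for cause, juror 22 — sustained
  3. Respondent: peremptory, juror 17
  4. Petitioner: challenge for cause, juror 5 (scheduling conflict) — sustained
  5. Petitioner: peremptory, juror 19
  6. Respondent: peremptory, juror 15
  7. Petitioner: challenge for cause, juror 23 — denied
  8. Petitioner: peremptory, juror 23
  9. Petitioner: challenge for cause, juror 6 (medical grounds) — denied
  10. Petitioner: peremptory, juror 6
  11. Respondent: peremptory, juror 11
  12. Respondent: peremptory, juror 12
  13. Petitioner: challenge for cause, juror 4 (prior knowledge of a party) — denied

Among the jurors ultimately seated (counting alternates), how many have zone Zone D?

Removed: #3, #5, #6, #11, #12, #15, #17, #19, #22, #23.
Seated (9 incl. alternates): #1, #2, #4, #7, #8, #9, #10, #13, #14.
Of those, in Zone D: #4, #8, #14 → 3.

3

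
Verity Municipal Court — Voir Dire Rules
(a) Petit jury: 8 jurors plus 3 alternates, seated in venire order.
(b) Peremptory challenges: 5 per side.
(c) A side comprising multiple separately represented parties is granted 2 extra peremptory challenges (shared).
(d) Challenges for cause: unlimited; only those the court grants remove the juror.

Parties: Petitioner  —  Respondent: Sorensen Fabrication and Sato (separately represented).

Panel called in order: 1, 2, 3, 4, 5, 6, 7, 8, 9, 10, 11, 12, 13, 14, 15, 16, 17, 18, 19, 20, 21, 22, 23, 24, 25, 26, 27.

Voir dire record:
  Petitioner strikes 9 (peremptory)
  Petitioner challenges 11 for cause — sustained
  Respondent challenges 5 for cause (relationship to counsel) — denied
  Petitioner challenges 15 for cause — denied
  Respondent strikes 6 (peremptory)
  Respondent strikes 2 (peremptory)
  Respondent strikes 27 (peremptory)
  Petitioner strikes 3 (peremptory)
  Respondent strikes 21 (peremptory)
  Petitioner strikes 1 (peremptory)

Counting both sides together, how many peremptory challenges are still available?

5

Petitioner allotment: 5. Respondent allotment: 5 base + 2 multi-party = 7.
Petitioner peremptories used: #9, #3, #1 — 3 (for-cause on #11, #15 don't count).
Respondent peremptories used: #6, #2, #27, #21 — 4 (the for-cause on #5 doesn't count).
Remaining: (5 − 3) + (7 − 4) = 5.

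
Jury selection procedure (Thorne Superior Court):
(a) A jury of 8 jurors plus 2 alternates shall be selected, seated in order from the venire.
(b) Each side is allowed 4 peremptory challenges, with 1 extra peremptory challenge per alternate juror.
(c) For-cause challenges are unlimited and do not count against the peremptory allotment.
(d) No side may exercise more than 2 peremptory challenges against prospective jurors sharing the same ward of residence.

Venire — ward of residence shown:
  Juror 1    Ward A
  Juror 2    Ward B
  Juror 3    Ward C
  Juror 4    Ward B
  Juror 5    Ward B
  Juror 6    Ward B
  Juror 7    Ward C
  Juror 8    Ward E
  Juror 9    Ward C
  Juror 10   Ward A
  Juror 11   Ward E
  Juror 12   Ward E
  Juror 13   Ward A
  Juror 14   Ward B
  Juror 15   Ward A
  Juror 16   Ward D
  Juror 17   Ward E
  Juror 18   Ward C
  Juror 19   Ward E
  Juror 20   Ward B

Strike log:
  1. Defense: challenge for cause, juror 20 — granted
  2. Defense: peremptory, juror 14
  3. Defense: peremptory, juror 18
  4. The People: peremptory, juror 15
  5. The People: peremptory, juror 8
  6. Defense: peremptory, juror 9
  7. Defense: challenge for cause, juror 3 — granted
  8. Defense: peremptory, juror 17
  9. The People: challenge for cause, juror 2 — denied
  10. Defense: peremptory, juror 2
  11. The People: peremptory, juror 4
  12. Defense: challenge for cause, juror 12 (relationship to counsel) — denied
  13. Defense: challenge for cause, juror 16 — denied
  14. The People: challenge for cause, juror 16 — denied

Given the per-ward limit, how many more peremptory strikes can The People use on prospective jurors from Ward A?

1

The People peremptories so far: #15, #8, #4 — 3 of 6 used, 3 left overall.
Against Ward A: #15 — 1 used; per-ward cap 2 leaves 1.
Binding limit: min(3, 1) = 1.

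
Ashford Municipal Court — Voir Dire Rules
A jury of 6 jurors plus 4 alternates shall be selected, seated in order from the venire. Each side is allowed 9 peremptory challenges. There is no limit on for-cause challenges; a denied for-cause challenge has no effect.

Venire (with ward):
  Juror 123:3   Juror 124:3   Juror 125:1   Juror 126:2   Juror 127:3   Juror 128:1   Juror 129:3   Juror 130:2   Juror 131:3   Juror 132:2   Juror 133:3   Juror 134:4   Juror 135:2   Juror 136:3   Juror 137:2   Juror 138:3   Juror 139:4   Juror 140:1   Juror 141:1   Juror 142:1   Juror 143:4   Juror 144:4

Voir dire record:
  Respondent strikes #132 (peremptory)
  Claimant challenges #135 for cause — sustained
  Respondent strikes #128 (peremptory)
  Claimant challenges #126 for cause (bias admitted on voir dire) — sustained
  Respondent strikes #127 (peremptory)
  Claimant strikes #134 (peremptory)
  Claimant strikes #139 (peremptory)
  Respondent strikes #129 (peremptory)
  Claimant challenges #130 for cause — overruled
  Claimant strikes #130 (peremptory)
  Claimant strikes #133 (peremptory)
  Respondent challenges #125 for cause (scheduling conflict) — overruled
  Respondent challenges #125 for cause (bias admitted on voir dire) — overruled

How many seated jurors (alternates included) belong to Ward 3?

5

Removed: #126, #127, #128, #129, #130, #132, #133, #134, #135, #139.
Seated (10 incl. alternates): #123, #124, #125, #131, #136, #137, #138, #140, #141, #142.
Of those, in Ward 3: #123, #124, #131, #136, #138 → 5.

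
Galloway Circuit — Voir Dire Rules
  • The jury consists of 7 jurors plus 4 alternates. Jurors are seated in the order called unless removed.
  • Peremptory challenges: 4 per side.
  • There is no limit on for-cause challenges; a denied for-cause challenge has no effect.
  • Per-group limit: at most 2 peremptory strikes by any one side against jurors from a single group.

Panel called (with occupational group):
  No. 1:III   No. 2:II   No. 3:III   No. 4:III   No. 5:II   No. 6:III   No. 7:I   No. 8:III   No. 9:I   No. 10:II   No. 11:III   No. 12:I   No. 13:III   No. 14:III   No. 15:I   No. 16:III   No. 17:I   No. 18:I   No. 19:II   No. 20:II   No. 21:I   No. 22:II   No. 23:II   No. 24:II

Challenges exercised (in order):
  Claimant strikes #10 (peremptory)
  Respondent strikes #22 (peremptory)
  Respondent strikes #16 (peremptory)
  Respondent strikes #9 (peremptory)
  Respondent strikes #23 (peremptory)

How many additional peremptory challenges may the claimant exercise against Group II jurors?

1

Claimant peremptories so far: #10 — 1 of 4 used, 3 left overall.
Against Group II: #10 — 1 used; per-group cap 2 leaves 1.
Binding limit: min(3, 1) = 1.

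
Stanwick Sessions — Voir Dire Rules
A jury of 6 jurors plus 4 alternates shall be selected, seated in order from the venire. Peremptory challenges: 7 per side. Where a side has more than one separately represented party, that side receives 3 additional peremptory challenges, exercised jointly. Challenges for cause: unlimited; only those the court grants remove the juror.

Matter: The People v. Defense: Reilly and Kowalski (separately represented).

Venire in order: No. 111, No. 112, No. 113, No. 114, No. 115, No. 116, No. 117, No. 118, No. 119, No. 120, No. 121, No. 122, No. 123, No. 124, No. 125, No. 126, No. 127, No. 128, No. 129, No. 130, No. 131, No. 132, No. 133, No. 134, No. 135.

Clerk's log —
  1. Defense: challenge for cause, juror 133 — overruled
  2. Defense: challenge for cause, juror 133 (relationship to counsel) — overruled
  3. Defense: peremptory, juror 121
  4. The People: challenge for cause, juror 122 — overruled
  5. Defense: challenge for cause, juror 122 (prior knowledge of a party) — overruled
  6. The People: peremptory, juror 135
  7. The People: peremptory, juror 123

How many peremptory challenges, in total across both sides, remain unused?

The People allotment: 7. Defense allotment: 7 base + 3 multi-party = 10.
The People peremptories used: #135, #123 — 2 (the for-cause on #122 doesn't count).
Defense peremptories used: #121 — 1 (for-cause on #133, #133, #122 don't count).
Remaining: (7 − 2) + (10 − 1) = 14.

14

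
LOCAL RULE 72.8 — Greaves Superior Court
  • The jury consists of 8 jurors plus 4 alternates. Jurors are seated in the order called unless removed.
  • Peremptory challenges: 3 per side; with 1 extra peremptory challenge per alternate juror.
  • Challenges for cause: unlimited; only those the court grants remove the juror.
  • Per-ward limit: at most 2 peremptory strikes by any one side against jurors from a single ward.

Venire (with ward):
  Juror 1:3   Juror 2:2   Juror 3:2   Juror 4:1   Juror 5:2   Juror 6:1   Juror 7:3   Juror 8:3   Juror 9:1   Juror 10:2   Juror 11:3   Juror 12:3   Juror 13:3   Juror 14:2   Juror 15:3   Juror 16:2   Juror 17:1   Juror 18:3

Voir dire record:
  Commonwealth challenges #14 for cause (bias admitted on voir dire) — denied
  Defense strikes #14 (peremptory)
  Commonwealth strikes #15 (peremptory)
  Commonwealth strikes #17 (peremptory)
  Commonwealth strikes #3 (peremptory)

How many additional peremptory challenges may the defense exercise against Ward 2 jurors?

1

Defense peremptories so far: #14 — 1 of 7 used, 6 left overall.
Against Ward 2: #14 — 1 used; per-ward cap 2 leaves 1.
Binding limit: min(6, 1) = 1.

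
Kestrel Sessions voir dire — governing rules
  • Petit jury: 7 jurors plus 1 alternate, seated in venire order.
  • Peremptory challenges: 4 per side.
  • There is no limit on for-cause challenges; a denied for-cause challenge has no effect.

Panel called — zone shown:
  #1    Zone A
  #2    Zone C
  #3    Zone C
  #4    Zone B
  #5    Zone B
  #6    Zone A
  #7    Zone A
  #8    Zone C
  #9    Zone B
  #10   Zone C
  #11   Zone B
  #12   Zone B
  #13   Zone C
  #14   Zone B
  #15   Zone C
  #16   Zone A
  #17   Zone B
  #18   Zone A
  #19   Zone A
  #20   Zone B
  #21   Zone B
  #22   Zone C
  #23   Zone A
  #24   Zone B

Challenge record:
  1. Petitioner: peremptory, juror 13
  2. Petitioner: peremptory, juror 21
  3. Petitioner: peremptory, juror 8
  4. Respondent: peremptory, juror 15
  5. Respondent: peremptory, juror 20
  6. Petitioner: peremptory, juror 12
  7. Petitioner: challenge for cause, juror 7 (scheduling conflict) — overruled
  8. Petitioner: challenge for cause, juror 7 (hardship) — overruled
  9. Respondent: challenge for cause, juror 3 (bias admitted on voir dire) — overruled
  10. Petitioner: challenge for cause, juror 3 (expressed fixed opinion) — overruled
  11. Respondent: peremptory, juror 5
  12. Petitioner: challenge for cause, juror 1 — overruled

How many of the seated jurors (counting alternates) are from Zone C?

3

Removed: #5, #8, #12, #13, #15, #20, #21.
Seated (8 incl. alternates): #1, #2, #3, #4, #6, #7, #9, #10.
Of those, in Zone C: #2, #3, #10 → 3.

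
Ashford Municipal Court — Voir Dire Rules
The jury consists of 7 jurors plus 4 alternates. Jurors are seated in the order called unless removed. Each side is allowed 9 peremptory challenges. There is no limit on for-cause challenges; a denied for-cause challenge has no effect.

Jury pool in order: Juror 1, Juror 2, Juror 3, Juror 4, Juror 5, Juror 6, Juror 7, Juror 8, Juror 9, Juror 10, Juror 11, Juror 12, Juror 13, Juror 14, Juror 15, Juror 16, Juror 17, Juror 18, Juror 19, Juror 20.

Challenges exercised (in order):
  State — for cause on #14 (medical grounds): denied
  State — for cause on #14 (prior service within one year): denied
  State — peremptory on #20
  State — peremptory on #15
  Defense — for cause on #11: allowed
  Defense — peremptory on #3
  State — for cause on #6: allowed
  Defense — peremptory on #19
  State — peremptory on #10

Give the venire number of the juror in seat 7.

Removed: #3, #6, #10, #11, #15, #19, #20. (#14 stays — for-cause denied.)
Filling seats in venire order through position 7: #1, #2, #4, #5, #7, #8, #9.
So seat 7 is #9.

9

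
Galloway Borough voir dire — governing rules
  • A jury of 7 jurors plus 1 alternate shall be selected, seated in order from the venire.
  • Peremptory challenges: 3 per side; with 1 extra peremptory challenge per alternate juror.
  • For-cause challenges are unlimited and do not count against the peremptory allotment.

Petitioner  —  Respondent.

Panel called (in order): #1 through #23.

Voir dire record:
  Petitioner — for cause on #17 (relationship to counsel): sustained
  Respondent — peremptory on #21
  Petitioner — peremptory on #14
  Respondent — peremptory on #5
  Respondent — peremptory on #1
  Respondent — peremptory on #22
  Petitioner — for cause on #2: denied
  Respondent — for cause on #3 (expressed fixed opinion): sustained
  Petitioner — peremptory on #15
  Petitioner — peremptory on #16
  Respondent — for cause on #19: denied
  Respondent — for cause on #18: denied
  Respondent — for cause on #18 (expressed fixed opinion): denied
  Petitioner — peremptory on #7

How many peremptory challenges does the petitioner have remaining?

0

Petitioner allotment: 3 base + 1 × 1 alternate = 4.
Petitioner peremptories used: #14, #15, #16, #7 — 4 (for-cause on #17, #2 don't count).
Remaining: 4 − 4 = 0.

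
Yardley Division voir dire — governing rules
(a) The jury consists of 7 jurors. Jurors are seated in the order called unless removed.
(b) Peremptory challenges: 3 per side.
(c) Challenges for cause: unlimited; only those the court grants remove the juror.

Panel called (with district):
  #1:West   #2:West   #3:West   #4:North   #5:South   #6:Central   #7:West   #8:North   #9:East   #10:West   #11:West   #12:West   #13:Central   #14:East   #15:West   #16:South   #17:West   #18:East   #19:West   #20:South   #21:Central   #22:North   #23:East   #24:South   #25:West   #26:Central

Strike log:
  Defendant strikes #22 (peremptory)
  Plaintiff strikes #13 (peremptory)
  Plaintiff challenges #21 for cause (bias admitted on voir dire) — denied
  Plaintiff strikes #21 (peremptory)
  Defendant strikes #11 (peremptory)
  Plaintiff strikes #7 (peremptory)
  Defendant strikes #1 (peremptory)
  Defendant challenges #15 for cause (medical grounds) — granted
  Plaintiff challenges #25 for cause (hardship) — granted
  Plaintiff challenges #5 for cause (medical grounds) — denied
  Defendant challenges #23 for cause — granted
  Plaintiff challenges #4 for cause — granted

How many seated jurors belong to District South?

Removed: #1, #4, #7, #11, #13, #15, #21, #22, #23, #25.
Seated jurors 1–7: #2, #3, #5, #6, #8, #9, #10.
Of those, in District South: #5 → 1.

1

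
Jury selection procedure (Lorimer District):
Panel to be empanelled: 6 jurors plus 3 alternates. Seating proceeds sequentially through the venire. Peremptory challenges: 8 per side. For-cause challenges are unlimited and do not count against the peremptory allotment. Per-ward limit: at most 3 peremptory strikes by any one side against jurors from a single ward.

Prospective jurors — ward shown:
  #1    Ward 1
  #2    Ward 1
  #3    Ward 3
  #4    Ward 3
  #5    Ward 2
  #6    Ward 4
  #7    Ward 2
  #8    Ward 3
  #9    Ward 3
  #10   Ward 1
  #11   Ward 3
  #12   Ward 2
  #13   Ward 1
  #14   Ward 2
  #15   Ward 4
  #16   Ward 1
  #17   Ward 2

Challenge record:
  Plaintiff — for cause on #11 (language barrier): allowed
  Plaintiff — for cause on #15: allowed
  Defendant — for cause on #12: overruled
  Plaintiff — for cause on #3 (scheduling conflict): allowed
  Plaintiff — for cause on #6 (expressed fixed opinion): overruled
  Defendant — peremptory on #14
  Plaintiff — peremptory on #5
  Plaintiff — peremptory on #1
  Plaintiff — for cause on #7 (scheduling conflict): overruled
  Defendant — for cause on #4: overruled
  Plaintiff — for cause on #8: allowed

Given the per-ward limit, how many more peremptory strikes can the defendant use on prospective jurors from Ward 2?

2

Defendant peremptories so far: #14 — 1 of 8 used, 7 left overall.
Against Ward 2: #14 — 1 used; per-ward cap 3 leaves 2.
Binding limit: min(7, 2) = 2.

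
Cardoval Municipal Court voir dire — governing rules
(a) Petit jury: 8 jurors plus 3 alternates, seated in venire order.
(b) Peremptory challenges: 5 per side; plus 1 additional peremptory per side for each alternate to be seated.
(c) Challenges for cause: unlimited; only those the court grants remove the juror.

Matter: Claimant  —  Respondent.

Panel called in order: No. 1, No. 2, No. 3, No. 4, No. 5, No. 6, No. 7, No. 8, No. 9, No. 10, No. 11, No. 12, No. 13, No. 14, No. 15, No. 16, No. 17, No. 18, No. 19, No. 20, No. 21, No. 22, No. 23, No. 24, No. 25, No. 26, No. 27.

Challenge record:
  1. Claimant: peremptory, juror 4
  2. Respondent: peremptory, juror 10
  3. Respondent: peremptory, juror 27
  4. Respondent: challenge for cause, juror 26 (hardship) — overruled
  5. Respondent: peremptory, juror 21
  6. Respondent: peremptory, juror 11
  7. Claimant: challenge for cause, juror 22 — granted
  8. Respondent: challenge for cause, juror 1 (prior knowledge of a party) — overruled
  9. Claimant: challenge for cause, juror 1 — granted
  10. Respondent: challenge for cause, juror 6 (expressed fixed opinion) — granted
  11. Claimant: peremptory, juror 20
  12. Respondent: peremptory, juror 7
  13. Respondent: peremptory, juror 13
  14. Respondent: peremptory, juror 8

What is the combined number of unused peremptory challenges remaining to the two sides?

Claimant allotment: 5 base + 1 × 3 alternates = 8. Respondent allotment: 5 base + 1 × 3 alternates = 8.
Claimant peremptories used: #4, #20 — 2 (for-cause on #22, #1 don't count).
Respondent peremptories used: #10, #27, #21, #11, #7, #13, #8 — 7 (for-cause on #26, #1, #6 don't count).
Remaining: (8 − 2) + (8 − 7) = 7.

7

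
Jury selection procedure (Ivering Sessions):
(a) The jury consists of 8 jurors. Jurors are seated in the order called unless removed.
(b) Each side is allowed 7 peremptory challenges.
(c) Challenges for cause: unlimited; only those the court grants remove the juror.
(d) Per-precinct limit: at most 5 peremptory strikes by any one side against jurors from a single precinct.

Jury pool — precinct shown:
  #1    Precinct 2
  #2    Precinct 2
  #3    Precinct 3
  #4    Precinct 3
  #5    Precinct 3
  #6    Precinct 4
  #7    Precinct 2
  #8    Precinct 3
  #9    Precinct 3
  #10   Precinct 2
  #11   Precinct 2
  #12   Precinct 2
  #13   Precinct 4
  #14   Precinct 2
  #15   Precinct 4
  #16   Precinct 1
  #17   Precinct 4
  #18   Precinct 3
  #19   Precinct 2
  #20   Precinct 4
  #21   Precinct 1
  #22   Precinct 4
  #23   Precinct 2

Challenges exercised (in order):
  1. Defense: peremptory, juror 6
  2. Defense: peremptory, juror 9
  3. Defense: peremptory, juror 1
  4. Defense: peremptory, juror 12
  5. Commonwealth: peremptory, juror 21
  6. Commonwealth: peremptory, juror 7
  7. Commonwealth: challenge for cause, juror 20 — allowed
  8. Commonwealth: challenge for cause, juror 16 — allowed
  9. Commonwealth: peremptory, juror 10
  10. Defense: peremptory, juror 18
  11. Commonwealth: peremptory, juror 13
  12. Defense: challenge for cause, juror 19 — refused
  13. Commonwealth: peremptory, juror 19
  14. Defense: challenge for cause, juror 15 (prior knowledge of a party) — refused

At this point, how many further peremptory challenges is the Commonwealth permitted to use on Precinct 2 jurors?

Commonwealth peremptories so far: #21, #7, #10, #13, #19 — 5 of 7 used, 2 left overall.
Against Precinct 2: #7, #10, #19 — 3 used; per-precinct cap 5 leaves 2.
Binding limit: min(2, 2) = 2.

2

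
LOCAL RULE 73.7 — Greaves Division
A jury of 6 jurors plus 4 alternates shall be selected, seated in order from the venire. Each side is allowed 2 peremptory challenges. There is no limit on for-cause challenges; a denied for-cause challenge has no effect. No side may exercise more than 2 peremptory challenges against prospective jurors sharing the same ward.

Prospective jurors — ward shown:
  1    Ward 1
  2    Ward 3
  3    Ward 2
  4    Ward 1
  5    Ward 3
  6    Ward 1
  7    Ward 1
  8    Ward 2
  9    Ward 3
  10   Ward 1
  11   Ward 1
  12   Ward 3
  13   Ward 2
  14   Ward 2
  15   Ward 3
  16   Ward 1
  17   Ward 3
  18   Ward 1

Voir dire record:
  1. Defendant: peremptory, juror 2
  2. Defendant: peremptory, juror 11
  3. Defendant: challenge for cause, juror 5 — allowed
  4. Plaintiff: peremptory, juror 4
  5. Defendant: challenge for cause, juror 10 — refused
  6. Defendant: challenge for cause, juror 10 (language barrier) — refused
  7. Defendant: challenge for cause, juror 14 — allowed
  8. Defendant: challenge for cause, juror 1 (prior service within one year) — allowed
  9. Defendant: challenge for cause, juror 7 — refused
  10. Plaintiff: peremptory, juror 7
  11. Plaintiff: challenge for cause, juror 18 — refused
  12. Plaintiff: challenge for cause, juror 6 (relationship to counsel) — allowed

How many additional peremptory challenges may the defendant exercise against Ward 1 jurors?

0

Defendant peremptories so far: #2, #11 — 2 of 2 used, 0 left overall.
Against Ward 1: #11 — 1 used; per-ward cap 2 leaves 1.
Binding limit: min(0, 1) = 0.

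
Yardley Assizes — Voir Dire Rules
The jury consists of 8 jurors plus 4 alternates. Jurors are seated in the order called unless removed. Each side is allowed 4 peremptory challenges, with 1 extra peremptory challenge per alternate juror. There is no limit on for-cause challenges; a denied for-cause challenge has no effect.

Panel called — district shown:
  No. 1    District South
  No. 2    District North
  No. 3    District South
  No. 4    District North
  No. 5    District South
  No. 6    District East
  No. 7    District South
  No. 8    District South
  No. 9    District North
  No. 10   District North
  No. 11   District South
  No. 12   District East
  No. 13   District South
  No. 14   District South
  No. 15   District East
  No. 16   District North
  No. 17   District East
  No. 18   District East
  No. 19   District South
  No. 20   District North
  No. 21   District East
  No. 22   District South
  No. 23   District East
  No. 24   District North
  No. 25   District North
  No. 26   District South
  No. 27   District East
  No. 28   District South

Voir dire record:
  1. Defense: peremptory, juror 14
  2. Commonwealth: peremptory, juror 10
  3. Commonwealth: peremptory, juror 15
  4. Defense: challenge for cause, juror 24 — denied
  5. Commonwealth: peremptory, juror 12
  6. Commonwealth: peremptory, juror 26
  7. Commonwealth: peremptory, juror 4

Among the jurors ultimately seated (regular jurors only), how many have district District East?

Removed: #4, #10, #12, #14, #15, #26.
Seated jurors 1–8: #1, #2, #3, #5, #6, #7, #8, #9 (alternates #11, #13, #16, #17 not counted).
Of those, in District East: #6 → 1.

1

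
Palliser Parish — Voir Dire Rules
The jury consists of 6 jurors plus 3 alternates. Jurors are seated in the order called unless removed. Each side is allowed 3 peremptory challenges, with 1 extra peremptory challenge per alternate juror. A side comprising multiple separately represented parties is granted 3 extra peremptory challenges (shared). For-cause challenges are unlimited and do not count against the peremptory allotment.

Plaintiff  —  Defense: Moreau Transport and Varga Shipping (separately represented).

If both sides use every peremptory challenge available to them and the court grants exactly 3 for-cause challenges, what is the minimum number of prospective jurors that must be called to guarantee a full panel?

27

Seats to fill: 6 + 3 alternates = 9.
Peremptories — Plaintiff: 3 + 1×3 = 6; Defense: 3 + 1×3 + 3 = 9; total 15.
For-cause removals: 3.
Minimum venire: 9 + 15 + 3 = 27.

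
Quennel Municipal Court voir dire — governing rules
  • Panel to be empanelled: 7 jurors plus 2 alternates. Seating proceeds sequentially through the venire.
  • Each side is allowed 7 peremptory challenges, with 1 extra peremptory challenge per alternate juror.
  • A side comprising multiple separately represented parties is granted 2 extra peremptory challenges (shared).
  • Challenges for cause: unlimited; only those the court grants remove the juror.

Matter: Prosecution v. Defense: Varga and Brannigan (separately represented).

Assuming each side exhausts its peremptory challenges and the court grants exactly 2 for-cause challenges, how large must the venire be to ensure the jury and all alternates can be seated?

Seats to fill: 7 + 2 alternates = 9.
Peremptories — Prosecution: 7 + 1×2 = 9; Defense: 7 + 1×2 + 2 = 11; total 20.
For-cause removals: 2.
Minimum venire: 9 + 20 + 2 = 31.

31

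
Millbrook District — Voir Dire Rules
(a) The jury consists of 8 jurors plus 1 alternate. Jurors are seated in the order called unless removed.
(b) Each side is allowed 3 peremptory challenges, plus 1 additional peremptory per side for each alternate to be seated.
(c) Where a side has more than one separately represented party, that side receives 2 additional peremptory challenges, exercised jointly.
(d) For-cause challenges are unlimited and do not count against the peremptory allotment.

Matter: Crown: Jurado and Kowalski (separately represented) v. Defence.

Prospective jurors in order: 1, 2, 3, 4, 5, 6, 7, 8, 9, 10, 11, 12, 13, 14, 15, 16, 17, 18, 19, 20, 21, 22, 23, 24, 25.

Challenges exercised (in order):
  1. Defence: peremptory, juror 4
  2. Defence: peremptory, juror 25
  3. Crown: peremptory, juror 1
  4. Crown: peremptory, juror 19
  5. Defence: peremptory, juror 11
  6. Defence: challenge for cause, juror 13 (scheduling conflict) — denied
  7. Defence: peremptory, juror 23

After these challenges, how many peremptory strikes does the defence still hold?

0

Defence allotment: 3 base + 1 × 1 alternate = 4.
Defence peremptories used: #4, #25, #11, #23 — 4 (the for-cause on #13 doesn't count).
Remaining: 4 − 4 = 0.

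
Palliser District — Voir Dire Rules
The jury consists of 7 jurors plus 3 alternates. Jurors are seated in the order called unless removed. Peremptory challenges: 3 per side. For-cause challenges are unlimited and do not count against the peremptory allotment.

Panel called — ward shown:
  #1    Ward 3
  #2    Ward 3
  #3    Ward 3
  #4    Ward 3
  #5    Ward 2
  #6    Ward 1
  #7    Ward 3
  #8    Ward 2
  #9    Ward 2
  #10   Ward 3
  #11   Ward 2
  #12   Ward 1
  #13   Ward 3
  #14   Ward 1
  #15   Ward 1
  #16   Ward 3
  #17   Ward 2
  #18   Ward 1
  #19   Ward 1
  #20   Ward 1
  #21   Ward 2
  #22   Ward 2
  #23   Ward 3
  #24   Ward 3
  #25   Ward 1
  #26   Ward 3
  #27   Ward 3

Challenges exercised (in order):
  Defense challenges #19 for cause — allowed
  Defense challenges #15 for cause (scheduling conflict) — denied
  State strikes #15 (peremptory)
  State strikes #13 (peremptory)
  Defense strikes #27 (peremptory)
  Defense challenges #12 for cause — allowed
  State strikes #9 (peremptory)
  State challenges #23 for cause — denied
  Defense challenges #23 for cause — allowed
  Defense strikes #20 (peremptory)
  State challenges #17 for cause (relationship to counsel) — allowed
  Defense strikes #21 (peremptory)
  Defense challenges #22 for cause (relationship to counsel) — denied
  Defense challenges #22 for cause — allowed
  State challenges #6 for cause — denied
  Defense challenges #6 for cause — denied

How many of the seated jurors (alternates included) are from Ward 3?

Removed: #9, #12, #13, #15, #17, #19, #20, #21, #22, #23, #27.
Seated (10 incl. alternates): #1, #2, #3, #4, #5, #6, #7, #8, #10, #11.
Of those, in Ward 3: #1, #2, #3, #4, #7, #10 → 6.

6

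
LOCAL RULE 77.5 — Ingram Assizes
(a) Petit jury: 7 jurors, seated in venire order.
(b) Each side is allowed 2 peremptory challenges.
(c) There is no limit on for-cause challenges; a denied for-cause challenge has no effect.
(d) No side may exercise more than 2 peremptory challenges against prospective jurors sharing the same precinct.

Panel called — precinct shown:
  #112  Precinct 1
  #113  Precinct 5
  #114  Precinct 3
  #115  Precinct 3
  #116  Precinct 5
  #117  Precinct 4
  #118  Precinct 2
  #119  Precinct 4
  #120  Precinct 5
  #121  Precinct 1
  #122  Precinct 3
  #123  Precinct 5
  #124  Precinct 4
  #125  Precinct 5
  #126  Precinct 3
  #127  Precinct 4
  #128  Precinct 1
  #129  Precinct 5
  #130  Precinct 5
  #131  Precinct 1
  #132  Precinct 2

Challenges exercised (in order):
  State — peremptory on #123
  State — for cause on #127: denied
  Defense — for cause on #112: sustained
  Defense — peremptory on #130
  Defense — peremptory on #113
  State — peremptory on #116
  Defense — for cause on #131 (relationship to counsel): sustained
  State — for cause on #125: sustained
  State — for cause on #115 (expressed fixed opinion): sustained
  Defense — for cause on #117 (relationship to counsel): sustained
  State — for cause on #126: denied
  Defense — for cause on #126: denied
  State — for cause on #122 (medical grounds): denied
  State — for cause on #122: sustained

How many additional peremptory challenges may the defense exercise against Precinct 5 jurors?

0

Defense peremptories so far: #130, #113 — 2 of 2 used, 0 left overall.
Against Precinct 5: #130, #113 — 2 used; per-precinct cap 2 leaves 0.
Binding limit: min(0, 0) = 0.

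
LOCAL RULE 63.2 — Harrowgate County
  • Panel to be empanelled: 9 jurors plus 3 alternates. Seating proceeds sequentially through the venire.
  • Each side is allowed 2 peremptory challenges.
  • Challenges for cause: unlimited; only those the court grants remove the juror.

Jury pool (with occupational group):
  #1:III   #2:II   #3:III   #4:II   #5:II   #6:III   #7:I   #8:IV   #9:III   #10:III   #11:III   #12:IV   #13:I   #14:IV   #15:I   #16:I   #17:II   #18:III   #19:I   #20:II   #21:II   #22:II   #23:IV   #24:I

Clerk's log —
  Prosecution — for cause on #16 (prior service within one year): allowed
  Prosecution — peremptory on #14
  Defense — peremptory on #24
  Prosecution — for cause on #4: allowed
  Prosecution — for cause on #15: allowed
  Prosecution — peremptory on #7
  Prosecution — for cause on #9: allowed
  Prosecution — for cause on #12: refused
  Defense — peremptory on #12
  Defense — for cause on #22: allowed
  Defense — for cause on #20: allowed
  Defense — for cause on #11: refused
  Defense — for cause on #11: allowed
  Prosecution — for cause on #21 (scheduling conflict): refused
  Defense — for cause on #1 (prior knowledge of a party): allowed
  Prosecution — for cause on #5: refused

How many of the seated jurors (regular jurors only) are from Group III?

4

Removed: #1, #4, #7, #9, #11, #12, #14, #15, #16, #20, #22, #24.
Seated jurors 1–9: #2, #3, #5, #6, #8, #10, #13, #17, #18 (alternates #19, #21, #23 not counted).
Of those, in Group III: #3, #6, #10, #18 → 4.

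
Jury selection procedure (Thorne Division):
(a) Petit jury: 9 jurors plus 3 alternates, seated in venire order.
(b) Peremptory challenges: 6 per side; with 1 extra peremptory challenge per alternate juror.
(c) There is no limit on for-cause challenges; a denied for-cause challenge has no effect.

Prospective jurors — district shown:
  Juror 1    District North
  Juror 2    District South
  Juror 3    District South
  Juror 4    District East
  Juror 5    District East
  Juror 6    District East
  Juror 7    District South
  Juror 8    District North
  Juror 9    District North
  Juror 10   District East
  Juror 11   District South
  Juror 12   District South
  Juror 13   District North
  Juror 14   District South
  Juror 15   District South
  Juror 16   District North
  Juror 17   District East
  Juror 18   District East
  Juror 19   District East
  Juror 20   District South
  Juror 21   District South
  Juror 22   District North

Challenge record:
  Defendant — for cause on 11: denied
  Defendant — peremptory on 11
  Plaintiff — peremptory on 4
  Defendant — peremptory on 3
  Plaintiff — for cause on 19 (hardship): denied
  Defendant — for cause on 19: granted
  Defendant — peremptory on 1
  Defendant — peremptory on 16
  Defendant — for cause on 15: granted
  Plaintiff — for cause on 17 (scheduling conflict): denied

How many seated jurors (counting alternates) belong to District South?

4

Removed: #1, #3, #4, #11, #15, #16, #19.
Seated (12 incl. alternates): #2, #5, #6, #7, #8, #9, #10, #12, #13, #14, #17, #18.
Of those, in District South: #2, #7, #12, #14 → 4.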